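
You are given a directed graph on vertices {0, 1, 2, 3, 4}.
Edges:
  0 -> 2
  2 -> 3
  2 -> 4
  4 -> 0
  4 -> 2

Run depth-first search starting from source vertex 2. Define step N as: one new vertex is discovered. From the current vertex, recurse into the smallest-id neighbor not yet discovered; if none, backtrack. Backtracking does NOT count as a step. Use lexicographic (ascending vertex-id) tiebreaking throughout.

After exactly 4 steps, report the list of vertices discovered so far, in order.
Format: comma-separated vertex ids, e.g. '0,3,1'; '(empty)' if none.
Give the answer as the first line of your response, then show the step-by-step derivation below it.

2,3,4,0

step 1: discover 2; path=2; order=2
step 2: discover 3; path=2>3; order=2,3
step 3: discover 4; path=2>4; order=2,3,4
step 4: discover 0; path=2>4>0; order=2,3,4,0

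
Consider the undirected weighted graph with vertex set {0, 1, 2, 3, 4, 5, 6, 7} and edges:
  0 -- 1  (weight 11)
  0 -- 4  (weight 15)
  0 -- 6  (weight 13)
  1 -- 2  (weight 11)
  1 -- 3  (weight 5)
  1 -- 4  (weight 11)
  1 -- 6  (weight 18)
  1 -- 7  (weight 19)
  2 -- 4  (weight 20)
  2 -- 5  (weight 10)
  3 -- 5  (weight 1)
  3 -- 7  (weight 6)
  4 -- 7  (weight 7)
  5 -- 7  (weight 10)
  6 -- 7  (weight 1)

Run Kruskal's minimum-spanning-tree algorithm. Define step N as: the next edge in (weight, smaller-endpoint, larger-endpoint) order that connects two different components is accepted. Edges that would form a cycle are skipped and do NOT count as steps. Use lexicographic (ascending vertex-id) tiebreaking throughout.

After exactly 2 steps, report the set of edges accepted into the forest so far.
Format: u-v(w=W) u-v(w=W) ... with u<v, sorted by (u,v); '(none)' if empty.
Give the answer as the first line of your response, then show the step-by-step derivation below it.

3-5(w=1) 6-7(w=1)

step 1: add edge 3-5 (w=1); MST = {3-5(w=1)}
step 2: add edge 6-7 (w=1); MST = {3-5(w=1) 6-7(w=1)}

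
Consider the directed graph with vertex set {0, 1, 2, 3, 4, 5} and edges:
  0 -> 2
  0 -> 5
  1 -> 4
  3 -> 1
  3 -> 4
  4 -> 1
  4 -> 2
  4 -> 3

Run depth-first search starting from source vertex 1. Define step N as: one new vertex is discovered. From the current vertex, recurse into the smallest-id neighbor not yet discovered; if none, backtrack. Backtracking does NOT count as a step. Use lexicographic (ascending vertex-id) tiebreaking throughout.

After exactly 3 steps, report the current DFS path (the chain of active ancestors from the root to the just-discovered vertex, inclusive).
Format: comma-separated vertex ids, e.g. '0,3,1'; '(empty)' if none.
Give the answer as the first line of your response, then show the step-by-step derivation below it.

1,4,2

step 1: discover 1; path=1; order=1
step 2: discover 4; path=1>4; order=1,4
step 3: discover 2; path=1>4>2; order=1,4,2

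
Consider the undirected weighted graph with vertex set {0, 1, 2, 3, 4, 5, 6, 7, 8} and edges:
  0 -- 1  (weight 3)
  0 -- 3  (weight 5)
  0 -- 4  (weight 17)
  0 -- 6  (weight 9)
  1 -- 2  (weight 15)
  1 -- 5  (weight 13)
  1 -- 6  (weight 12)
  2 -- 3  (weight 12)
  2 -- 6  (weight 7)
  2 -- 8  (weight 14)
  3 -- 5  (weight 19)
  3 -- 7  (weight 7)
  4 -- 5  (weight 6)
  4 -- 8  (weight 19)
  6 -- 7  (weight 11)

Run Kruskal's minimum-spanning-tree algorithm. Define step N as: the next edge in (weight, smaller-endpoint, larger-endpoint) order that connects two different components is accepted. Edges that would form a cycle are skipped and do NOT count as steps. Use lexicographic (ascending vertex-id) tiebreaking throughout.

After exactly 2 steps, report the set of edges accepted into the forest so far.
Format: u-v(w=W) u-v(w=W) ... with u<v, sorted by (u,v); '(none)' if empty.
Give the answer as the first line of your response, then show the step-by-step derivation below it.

0-1(w=3) 0-3(w=5)

step 1: add edge 0-1 (w=3); MST = {0-1(w=3)}
step 2: add edge 0-3 (w=5); MST = {0-1(w=3) 0-3(w=5)}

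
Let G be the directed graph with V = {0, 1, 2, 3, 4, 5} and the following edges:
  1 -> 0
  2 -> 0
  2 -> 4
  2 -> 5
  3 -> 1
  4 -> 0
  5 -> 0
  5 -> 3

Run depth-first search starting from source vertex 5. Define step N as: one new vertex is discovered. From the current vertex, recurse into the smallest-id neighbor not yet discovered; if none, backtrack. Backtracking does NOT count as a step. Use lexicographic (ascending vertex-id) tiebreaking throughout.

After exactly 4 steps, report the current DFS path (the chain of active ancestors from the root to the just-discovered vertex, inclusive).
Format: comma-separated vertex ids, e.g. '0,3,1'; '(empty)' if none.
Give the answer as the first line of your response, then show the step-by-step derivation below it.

5,3,1

step 1: discover 5; path=5; order=5
step 2: discover 0; path=5>0; order=5,0
step 3: discover 3; path=5>3; order=5,0,3
step 4: discover 1; path=5>3>1; order=5,0,3,1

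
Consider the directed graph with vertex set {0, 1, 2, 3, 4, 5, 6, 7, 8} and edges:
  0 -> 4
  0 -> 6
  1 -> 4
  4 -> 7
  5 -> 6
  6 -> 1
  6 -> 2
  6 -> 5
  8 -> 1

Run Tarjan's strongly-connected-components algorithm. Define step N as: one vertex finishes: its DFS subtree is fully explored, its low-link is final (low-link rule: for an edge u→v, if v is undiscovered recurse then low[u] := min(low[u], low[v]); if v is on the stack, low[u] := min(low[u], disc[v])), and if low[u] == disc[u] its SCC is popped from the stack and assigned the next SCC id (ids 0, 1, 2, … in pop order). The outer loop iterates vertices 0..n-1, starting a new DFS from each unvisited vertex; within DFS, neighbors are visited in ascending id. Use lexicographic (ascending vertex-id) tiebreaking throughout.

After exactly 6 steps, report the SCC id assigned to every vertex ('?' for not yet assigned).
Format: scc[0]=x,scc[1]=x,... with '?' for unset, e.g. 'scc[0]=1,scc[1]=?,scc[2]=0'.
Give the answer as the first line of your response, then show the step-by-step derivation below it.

scc[0]=?,scc[1]=2,scc[2]=3,scc[3]=?,scc[4]=1,scc[5]=4,scc[6]=4,scc[7]=0,scc[8]=?

step 1: low=(low[0]=0,low[1]=?,low[2]=?,low[3]=?,low[4]=1,low[5]=?,low[6]=?,low[7]=2,low[8]=?); scc=(scc[0]=?,scc[1]=?,scc[2]=?,scc[3]=?,scc[4]=?,scc[5]=?,scc[6]=?,scc[7]=0,scc[8]=?)
step 2: low=(low[0]=0,low[1]=?,low[2]=?,low[3]=?,low[4]=1,low[5]=?,low[6]=?,low[7]=2,low[8]=?); scc=(scc[0]=?,scc[1]=?,scc[2]=?,scc[3]=?,scc[4]=1,scc[5]=?,scc[6]=?,scc[7]=0,scc[8]=?)
step 3: low=(low[0]=0,low[1]=4,low[2]=?,low[3]=?,low[4]=1,low[5]=?,low[6]=3,low[7]=2,low[8]=?); scc=(scc[0]=?,scc[1]=2,scc[2]=?,scc[3]=?,scc[4]=1,scc[5]=?,scc[6]=?,scc[7]=0,scc[8]=?)
step 4: low=(low[0]=0,low[1]=4,low[2]=5,low[3]=?,low[4]=1,low[5]=?,low[6]=3,low[7]=2,low[8]=?); scc=(scc[0]=?,scc[1]=2,scc[2]=3,scc[3]=?,scc[4]=1,scc[5]=?,scc[6]=?,scc[7]=0,scc[8]=?)
step 5: low=(low[0]=0,low[1]=4,low[2]=5,low[3]=?,low[4]=1,low[5]=3,low[6]=3,low[7]=2,low[8]=?); scc=(scc[0]=?,scc[1]=2,scc[2]=3,scc[3]=?,scc[4]=1,scc[5]=?,scc[6]=?,scc[7]=0,scc[8]=?)
step 6: low=(low[0]=0,low[1]=4,low[2]=5,low[3]=?,low[4]=1,low[5]=3,low[6]=3,low[7]=2,low[8]=?); scc=(scc[0]=?,scc[1]=2,scc[2]=3,scc[3]=?,scc[4]=1,scc[5]=4,scc[6]=4,scc[7]=0,scc[8]=?)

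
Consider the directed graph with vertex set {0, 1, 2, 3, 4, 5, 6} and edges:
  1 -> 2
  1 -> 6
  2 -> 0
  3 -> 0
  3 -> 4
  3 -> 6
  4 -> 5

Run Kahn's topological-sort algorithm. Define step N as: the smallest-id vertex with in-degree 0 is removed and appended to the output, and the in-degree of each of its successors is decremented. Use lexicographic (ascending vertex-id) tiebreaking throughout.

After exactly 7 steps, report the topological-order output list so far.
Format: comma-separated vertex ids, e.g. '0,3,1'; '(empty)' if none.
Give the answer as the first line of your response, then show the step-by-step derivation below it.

1,2,3,0,4,5,6

step 1: output 1; order=[1]; indeg=(2,0,0,0,1,1,1)
step 2: output 2; order=[1,2]; indeg=(1,0,0,0,1,1,1)
step 3: output 3; order=[1,2,3]; indeg=(0,0,0,0,0,1,0)
step 4: output 0; order=[1,2,3,0]; indeg=(0,0,0,0,0,1,0)
step 5: output 4; order=[1,2,3,0,4]; indeg=(0,0,0,0,0,0,0)
step 6: output 5; order=[1,2,3,0,4,5]; indeg=(0,0,0,0,0,0,0)
step 7: output 6; order=[1,2,3,0,4,5,6]; indeg=(0,0,0,0,0,0,0)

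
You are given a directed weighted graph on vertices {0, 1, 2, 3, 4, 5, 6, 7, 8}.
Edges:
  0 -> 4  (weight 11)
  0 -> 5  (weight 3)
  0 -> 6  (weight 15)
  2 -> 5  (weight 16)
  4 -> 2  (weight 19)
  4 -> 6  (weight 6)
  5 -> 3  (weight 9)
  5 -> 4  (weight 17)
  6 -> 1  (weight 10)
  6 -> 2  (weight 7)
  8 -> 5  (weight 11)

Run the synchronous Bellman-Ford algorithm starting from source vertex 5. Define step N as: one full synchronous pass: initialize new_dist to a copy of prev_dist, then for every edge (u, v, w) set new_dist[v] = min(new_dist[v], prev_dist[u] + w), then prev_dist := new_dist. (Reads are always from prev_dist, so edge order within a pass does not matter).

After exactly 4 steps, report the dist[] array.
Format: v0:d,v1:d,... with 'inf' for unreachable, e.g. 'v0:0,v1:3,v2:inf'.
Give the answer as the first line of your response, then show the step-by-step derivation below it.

v0:inf,v1:33,v2:30,v3:9,v4:17,v5:0,v6:23,v7:inf,v8:inf

step 1: dist = v0:inf,v1:inf,v2:inf,v3:9,v4:17,v5:0,v6:inf,v7:inf,v8:inf
step 2: dist = v0:inf,v1:inf,v2:36,v3:9,v4:17,v5:0,v6:23,v7:inf,v8:inf
step 3: dist = v0:inf,v1:33,v2:30,v3:9,v4:17,v5:0,v6:23,v7:inf,v8:inf
step 4: dist = v0:inf,v1:33,v2:30,v3:9,v4:17,v5:0,v6:23,v7:inf,v8:inf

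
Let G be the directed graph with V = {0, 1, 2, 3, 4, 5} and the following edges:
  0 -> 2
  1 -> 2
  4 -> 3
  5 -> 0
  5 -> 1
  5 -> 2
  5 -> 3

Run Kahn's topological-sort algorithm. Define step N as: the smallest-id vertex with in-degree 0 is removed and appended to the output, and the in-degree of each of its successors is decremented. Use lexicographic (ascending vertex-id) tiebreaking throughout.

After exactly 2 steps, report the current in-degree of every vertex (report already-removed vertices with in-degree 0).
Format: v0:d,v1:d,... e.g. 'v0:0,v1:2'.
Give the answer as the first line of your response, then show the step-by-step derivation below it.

v0:0,v1:0,v2:2,v3:0,v4:0,v5:0

step 1: output 4; order=[4]; indeg=(1,1,3,1,0,0)
step 2: output 5; order=[4,5]; indeg=(0,0,2,0,0,0)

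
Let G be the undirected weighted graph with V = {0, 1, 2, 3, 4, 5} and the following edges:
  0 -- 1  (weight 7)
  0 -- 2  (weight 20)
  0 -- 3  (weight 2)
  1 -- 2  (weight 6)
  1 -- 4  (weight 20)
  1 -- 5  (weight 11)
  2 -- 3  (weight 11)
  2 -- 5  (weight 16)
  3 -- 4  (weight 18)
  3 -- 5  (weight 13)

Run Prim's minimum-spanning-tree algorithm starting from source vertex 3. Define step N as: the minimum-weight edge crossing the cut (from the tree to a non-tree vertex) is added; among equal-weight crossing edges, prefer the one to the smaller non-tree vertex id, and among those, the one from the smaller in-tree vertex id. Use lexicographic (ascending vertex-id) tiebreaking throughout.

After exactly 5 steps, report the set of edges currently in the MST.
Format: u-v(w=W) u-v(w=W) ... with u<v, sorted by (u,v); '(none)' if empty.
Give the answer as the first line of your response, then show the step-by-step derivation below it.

0-1(w=7) 0-3(w=2) 1-2(w=6) 1-5(w=11) 3-4(w=18)

step 1: add edge 0-3 (w=2); MST = {0-3(w=2)}
step 2: add edge 0-1 (w=7); MST = {0-1(w=7) 0-3(w=2)}
step 3: add edge 1-2 (w=6); MST = {0-1(w=7) 0-3(w=2) 1-2(w=6)}
step 4: add edge 1-5 (w=11); MST = {0-1(w=7) 0-3(w=2) 1-2(w=6) 1-5(w=11)}
step 5: add edge 3-4 (w=18); MST = {0-1(w=7) 0-3(w=2) 1-2(w=6) 1-5(w=11) 3-4(w=18)}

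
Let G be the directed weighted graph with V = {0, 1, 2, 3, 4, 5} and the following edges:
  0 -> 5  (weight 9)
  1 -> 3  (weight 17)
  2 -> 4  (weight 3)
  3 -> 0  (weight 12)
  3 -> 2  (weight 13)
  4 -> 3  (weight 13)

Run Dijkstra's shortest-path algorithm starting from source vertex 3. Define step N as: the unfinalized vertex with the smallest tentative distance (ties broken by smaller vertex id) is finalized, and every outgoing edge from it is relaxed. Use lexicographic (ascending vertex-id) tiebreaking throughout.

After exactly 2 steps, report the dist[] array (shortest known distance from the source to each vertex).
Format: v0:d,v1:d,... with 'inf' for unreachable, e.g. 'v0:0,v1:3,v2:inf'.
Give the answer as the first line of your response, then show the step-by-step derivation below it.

v0:12,v1:inf,v2:13,v3:0,v4:inf,v5:21

step 1: dist = v0:12,v1:inf,v2:13,v3:0,v4:inf,v5:inf
step 2: dist = v0:12,v1:inf,v2:13,v3:0,v4:inf,v5:21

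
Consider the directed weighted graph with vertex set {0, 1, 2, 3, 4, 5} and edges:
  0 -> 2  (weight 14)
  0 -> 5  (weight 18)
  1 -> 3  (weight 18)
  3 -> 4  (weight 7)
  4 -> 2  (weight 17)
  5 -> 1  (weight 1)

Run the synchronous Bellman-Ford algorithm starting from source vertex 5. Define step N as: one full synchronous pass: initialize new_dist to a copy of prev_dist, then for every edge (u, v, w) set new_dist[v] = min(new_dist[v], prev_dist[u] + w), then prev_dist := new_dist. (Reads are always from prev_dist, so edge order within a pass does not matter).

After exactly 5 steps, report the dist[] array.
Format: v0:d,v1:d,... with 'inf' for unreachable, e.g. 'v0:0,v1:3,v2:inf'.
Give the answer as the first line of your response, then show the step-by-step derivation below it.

v0:inf,v1:1,v2:43,v3:19,v4:26,v5:0

step 1: dist = v0:inf,v1:1,v2:inf,v3:inf,v4:inf,v5:0
step 2: dist = v0:inf,v1:1,v2:inf,v3:19,v4:inf,v5:0
step 3: dist = v0:inf,v1:1,v2:inf,v3:19,v4:26,v5:0
step 4: dist = v0:inf,v1:1,v2:43,v3:19,v4:26,v5:0
step 5: dist = v0:inf,v1:1,v2:43,v3:19,v4:26,v5:0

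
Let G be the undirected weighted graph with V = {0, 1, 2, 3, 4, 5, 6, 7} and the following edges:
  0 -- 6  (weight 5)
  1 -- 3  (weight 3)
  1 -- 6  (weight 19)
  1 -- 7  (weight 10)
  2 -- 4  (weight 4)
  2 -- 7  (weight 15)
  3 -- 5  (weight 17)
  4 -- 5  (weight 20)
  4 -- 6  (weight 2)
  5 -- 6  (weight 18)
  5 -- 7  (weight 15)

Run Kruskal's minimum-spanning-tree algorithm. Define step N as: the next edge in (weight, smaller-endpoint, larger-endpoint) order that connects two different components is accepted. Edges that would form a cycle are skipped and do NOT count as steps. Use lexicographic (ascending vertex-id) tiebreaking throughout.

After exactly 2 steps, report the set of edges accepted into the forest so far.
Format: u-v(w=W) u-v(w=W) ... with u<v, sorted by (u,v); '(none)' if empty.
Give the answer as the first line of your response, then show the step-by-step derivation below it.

1-3(w=3) 4-6(w=2)

step 1: add edge 4-6 (w=2); MST = {4-6(w=2)}
step 2: add edge 1-3 (w=3); MST = {1-3(w=3) 4-6(w=2)}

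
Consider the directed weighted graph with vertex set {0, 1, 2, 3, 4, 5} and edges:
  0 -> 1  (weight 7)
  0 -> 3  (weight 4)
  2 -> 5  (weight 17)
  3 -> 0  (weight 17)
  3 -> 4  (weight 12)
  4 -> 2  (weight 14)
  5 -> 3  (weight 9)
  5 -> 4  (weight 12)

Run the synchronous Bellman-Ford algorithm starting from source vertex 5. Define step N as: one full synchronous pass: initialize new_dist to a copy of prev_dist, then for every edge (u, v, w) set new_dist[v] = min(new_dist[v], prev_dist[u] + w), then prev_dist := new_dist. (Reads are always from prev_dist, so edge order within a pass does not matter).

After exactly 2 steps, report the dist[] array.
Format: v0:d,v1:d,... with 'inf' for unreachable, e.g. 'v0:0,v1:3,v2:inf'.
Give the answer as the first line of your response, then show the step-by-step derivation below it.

v0:26,v1:inf,v2:26,v3:9,v4:12,v5:0

step 1: dist = v0:inf,v1:inf,v2:inf,v3:9,v4:12,v5:0
step 2: dist = v0:26,v1:inf,v2:26,v3:9,v4:12,v5:0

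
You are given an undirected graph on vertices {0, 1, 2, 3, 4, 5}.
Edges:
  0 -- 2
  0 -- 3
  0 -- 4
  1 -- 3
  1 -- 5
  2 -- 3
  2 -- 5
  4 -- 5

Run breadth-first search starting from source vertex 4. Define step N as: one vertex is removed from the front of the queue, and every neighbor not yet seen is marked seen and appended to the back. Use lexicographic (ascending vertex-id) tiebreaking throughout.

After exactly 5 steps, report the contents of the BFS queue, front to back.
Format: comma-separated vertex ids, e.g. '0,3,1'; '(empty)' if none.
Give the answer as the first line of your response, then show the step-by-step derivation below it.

1

step 1: dequeue 4; queue=[0,5]; order=4
step 2: dequeue 0; queue=[5,2,3]; order=4,0
step 3: dequeue 5; queue=[2,3,1]; order=4,0,5
step 4: dequeue 2; queue=[3,1]; order=4,0,5,2
step 5: dequeue 3; queue=[1]; order=4,0,5,2,3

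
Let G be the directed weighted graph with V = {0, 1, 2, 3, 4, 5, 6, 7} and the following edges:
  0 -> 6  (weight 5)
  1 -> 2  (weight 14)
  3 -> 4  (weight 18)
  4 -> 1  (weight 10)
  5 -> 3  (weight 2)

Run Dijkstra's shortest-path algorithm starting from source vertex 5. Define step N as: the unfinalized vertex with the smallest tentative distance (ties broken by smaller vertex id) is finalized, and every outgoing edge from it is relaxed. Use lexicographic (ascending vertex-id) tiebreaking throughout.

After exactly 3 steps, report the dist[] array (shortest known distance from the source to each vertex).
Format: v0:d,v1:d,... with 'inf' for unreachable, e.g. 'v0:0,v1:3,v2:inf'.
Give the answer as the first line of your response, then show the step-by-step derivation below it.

v0:inf,v1:30,v2:inf,v3:2,v4:20,v5:0,v6:inf,v7:inf

step 1: dist = v0:inf,v1:inf,v2:inf,v3:2,v4:inf,v5:0,v6:inf,v7:inf
step 2: dist = v0:inf,v1:inf,v2:inf,v3:2,v4:20,v5:0,v6:inf,v7:inf
step 3: dist = v0:inf,v1:30,v2:inf,v3:2,v4:20,v5:0,v6:inf,v7:inf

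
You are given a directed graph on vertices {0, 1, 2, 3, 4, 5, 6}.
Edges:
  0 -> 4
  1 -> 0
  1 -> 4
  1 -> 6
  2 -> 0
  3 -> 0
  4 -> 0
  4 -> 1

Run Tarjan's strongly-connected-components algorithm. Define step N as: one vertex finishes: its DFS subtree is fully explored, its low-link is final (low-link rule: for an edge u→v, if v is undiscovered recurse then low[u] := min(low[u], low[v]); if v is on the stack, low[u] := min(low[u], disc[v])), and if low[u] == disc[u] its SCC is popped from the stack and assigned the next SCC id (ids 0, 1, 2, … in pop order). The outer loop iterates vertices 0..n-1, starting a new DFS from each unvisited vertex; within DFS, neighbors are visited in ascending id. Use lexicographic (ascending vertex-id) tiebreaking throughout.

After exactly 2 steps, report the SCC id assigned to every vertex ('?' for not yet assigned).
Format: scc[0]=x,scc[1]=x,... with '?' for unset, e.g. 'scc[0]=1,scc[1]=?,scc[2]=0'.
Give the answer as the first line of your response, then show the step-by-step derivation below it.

scc[0]=?,scc[1]=?,scc[2]=?,scc[3]=?,scc[4]=?,scc[5]=?,scc[6]=0

step 1: low=(low[0]=0,low[1]=0,low[2]=?,low[3]=?,low[4]=0,low[5]=?,low[6]=3); scc=(scc[0]=?,scc[1]=?,scc[2]=?,scc[3]=?,scc[4]=?,scc[5]=?,scc[6]=0)
step 2: low=(low[0]=0,low[1]=0,low[2]=?,low[3]=?,low[4]=0,low[5]=?,low[6]=3); scc=(scc[0]=?,scc[1]=?,scc[2]=?,scc[3]=?,scc[4]=?,scc[5]=?,scc[6]=0)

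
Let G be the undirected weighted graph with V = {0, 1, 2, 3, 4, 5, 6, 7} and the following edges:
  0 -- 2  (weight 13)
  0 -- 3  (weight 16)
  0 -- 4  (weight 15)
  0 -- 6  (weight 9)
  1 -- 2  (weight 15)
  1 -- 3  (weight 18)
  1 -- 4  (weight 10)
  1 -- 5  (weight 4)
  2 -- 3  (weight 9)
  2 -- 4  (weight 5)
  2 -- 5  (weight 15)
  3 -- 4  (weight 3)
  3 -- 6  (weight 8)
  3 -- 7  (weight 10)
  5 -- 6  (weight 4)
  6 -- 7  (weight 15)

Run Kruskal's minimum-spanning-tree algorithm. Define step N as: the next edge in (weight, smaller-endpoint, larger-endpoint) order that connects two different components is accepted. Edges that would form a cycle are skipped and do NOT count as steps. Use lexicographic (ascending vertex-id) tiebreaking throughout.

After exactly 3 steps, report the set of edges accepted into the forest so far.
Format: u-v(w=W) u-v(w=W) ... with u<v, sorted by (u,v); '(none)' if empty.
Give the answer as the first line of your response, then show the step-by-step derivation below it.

1-5(w=4) 3-4(w=3) 5-6(w=4)

step 1: add edge 3-4 (w=3); MST = {3-4(w=3)}
step 2: add edge 1-5 (w=4); MST = {1-5(w=4) 3-4(w=3)}
step 3: add edge 5-6 (w=4); MST = {1-5(w=4) 3-4(w=3) 5-6(w=4)}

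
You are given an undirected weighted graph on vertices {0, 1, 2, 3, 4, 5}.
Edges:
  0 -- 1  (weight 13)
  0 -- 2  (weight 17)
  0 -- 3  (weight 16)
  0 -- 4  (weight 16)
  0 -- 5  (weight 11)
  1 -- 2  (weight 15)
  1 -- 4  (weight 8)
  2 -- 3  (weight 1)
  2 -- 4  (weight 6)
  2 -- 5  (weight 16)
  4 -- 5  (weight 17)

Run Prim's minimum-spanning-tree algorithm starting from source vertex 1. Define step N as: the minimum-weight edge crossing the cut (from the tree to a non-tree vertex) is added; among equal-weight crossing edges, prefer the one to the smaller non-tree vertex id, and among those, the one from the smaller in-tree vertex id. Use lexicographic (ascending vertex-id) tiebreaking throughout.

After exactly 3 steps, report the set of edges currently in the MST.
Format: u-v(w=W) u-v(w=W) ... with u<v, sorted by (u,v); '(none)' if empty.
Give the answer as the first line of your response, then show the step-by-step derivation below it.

1-4(w=8) 2-3(w=1) 2-4(w=6)

step 1: add edge 1-4 (w=8); MST = {1-4(w=8)}
step 2: add edge 2-4 (w=6); MST = {1-4(w=8) 2-4(w=6)}
step 3: add edge 2-3 (w=1); MST = {1-4(w=8) 2-3(w=1) 2-4(w=6)}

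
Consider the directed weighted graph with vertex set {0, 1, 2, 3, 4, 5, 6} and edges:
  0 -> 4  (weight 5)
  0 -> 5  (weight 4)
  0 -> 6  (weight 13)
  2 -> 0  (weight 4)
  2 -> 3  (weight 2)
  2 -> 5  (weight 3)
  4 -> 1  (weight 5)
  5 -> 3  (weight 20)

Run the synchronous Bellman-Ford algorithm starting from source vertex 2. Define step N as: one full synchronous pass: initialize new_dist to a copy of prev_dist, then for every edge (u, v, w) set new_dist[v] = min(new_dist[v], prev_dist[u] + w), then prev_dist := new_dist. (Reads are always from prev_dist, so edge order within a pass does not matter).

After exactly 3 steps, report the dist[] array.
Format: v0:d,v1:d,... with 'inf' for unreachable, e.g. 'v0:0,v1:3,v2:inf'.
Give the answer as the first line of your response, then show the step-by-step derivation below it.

v0:4,v1:14,v2:0,v3:2,v4:9,v5:3,v6:17

step 1: dist = v0:4,v1:inf,v2:0,v3:2,v4:inf,v5:3,v6:inf
step 2: dist = v0:4,v1:inf,v2:0,v3:2,v4:9,v5:3,v6:17
step 3: dist = v0:4,v1:14,v2:0,v3:2,v4:9,v5:3,v6:17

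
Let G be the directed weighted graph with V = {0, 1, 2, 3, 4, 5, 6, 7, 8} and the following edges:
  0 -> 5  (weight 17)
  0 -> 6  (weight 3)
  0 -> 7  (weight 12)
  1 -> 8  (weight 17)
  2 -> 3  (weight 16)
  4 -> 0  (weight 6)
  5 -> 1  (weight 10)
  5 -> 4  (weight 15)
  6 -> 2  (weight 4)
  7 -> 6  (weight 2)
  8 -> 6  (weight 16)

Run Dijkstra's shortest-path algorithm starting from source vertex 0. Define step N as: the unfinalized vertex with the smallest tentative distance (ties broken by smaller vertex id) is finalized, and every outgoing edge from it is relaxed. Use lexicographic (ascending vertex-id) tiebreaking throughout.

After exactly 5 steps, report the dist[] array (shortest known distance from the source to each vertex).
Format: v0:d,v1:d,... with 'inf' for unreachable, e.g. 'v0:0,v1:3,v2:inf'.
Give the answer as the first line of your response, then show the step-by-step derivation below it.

v0:0,v1:27,v2:7,v3:23,v4:32,v5:17,v6:3,v7:12,v8:inf

step 1: dist = v0:0,v1:inf,v2:inf,v3:inf,v4:inf,v5:17,v6:3,v7:12,v8:inf
step 2: dist = v0:0,v1:inf,v2:7,v3:inf,v4:inf,v5:17,v6:3,v7:12,v8:inf
step 3: dist = v0:0,v1:inf,v2:7,v3:23,v4:inf,v5:17,v6:3,v7:12,v8:inf
step 4: dist = v0:0,v1:inf,v2:7,v3:23,v4:inf,v5:17,v6:3,v7:12,v8:inf
step 5: dist = v0:0,v1:27,v2:7,v3:23,v4:32,v5:17,v6:3,v7:12,v8:inf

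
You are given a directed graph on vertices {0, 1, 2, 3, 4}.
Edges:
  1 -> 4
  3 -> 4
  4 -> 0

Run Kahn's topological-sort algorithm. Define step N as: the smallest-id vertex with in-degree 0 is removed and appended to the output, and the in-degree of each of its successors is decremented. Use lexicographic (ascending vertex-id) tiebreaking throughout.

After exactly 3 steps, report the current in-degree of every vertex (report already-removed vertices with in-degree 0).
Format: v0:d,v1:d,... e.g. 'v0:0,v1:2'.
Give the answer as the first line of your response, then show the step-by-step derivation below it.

v0:1,v1:0,v2:0,v3:0,v4:0

step 1: output 1; order=[1]; indeg=(1,0,0,0,1)
step 2: output 2; order=[1,2]; indeg=(1,0,0,0,1)
step 3: output 3; order=[1,2,3]; indeg=(1,0,0,0,0)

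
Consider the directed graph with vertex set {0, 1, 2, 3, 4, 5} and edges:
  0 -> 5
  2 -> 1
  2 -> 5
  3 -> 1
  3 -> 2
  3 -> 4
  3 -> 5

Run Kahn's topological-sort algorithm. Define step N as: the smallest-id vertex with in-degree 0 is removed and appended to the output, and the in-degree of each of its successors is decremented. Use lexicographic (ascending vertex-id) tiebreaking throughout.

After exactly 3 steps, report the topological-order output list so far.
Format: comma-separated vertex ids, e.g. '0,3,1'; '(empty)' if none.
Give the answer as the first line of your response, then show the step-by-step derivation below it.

0,3,2

step 1: output 0; order=[0]; indeg=(0,2,1,0,1,2)
step 2: output 3; order=[0,3]; indeg=(0,1,0,0,0,1)
step 3: output 2; order=[0,3,2]; indeg=(0,0,0,0,0,0)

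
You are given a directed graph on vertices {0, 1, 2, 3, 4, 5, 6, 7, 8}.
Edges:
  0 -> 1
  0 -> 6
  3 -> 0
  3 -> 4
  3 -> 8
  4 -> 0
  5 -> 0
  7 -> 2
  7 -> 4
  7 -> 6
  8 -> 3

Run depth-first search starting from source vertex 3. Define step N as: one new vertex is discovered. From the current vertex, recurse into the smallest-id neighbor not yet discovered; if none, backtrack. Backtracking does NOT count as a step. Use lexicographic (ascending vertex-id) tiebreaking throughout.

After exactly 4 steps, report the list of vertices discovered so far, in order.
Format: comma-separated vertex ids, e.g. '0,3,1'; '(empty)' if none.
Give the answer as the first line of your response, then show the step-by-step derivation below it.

3,0,1,6

step 1: discover 3; path=3; order=3
step 2: discover 0; path=3>0; order=3,0
step 3: discover 1; path=3>0>1; order=3,0,1
step 4: discover 6; path=3>0>6; order=3,0,1,6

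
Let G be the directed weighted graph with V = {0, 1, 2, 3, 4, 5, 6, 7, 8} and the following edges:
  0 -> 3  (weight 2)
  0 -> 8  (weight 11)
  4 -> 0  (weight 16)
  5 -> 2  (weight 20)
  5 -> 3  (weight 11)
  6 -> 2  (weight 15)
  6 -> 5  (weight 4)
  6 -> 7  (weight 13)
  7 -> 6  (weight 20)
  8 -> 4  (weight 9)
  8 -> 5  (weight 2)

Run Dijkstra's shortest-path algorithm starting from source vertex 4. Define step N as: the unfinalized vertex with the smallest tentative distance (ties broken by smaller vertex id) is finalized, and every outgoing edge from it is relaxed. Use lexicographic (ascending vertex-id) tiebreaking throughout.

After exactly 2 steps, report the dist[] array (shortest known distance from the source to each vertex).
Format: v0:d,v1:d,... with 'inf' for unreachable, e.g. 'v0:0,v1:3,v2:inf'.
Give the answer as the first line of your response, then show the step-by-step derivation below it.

v0:16,v1:inf,v2:inf,v3:18,v4:0,v5:inf,v6:inf,v7:inf,v8:27

step 1: dist = v0:16,v1:inf,v2:inf,v3:inf,v4:0,v5:inf,v6:inf,v7:inf,v8:inf
step 2: dist = v0:16,v1:inf,v2:inf,v3:18,v4:0,v5:inf,v6:inf,v7:inf,v8:27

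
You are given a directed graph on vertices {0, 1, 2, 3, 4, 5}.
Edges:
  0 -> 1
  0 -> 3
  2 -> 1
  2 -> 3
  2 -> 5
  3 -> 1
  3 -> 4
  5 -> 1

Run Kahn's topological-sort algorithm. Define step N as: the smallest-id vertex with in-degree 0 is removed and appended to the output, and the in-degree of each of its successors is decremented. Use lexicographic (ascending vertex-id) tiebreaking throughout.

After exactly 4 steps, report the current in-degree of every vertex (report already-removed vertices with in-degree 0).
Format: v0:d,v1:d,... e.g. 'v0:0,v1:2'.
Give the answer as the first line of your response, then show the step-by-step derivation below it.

v0:0,v1:1,v2:0,v3:0,v4:0,v5:0

step 1: output 0; order=[0]; indeg=(0,3,0,1,1,1)
step 2: output 2; order=[0,2]; indeg=(0,2,0,0,1,0)
step 3: output 3; order=[0,2,3]; indeg=(0,1,0,0,0,0)
step 4: output 4; order=[0,2,3,4]; indeg=(0,1,0,0,0,0)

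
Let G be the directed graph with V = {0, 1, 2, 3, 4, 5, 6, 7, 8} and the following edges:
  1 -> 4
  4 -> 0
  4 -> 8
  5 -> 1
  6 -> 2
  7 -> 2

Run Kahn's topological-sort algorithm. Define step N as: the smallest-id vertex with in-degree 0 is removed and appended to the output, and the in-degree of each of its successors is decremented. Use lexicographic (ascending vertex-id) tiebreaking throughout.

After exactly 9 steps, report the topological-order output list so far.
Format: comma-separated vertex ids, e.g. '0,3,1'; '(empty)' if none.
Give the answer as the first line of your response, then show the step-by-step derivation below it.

3,5,1,4,0,6,7,2,8

step 1: output 3; order=[3]; indeg=(1,1,2,0,1,0,0,0,1)
step 2: output 5; order=[3,5]; indeg=(1,0,2,0,1,0,0,0,1)
step 3: output 1; order=[3,5,1]; indeg=(1,0,2,0,0,0,0,0,1)
step 4: output 4; order=[3,5,1,4]; indeg=(0,0,2,0,0,0,0,0,0)
step 5: output 0; order=[3,5,1,4,0]; indeg=(0,0,2,0,0,0,0,0,0)
step 6: output 6; order=[3,5,1,4,0,6]; indeg=(0,0,1,0,0,0,0,0,0)
step 7: output 7; order=[3,5,1,4,0,6,7]; indeg=(0,0,0,0,0,0,0,0,0)
step 8: output 2; order=[3,5,1,4,0,6,7,2]; indeg=(0,0,0,0,0,0,0,0,0)
step 9: output 8; order=[3,5,1,4,0,6,7,2,8]; indeg=(0,0,0,0,0,0,0,0,0)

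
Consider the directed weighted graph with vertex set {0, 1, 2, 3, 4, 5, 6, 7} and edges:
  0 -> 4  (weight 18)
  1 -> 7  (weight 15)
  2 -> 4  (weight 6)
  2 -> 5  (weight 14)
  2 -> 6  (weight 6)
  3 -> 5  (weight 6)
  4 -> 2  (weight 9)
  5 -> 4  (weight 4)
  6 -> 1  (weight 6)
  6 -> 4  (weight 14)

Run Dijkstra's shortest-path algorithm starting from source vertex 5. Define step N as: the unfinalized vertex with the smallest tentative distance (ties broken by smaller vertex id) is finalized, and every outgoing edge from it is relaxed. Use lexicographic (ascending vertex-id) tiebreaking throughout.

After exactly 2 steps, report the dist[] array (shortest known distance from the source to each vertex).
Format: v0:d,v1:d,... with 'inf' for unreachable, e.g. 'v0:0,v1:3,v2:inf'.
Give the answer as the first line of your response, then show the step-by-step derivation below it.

v0:inf,v1:inf,v2:13,v3:inf,v4:4,v5:0,v6:inf,v7:inf

step 1: dist = v0:inf,v1:inf,v2:inf,v3:inf,v4:4,v5:0,v6:inf,v7:inf
step 2: dist = v0:inf,v1:inf,v2:13,v3:inf,v4:4,v5:0,v6:inf,v7:inf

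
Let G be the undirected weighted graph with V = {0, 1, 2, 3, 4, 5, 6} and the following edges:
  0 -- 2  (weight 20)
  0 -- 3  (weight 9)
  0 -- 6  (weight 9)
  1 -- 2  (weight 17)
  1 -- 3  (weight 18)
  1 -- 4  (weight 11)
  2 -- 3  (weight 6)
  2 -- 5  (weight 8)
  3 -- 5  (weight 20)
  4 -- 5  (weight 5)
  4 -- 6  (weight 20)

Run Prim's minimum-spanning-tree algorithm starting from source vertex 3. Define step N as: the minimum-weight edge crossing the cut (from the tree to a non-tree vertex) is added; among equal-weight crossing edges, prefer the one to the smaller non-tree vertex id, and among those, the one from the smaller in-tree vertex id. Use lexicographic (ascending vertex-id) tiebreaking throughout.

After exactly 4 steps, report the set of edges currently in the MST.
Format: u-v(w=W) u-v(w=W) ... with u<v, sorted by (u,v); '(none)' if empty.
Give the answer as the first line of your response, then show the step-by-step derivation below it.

0-3(w=9) 2-3(w=6) 2-5(w=8) 4-5(w=5)

step 1: add edge 2-3 (w=6); MST = {2-3(w=6)}
step 2: add edge 2-5 (w=8); MST = {2-3(w=6) 2-5(w=8)}
step 3: add edge 4-5 (w=5); MST = {2-3(w=6) 2-5(w=8) 4-5(w=5)}
step 4: add edge 0-3 (w=9); MST = {0-3(w=9) 2-3(w=6) 2-5(w=8) 4-5(w=5)}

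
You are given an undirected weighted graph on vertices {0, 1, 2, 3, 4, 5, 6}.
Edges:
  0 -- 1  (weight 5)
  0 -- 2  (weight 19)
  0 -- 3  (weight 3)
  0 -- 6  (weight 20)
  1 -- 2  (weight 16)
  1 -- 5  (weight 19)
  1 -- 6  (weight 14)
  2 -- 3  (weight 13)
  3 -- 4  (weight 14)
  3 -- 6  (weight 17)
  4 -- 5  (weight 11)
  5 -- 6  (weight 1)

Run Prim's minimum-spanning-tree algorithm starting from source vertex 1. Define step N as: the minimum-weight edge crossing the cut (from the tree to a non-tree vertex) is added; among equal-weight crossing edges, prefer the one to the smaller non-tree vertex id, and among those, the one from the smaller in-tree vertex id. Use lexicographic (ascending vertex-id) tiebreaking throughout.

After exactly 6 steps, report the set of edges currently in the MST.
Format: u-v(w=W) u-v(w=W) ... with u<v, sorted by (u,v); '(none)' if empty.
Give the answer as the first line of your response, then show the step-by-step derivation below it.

0-1(w=5) 0-3(w=3) 2-3(w=13) 3-4(w=14) 4-5(w=11) 5-6(w=1)

step 1: add edge 0-1 (w=5); MST = {0-1(w=5)}
step 2: add edge 0-3 (w=3); MST = {0-1(w=5) 0-3(w=3)}
step 3: add edge 2-3 (w=13); MST = {0-1(w=5) 0-3(w=3) 2-3(w=13)}
step 4: add edge 3-4 (w=14); MST = {0-1(w=5) 0-3(w=3) 2-3(w=13) 3-4(w=14)}
step 5: add edge 4-5 (w=11); MST = {0-1(w=5) 0-3(w=3) 2-3(w=13) 3-4(w=14) 4-5(w=11)}
step 6: add edge 5-6 (w=1); MST = {0-1(w=5) 0-3(w=3) 2-3(w=13) 3-4(w=14) 4-5(w=11) 5-6(w=1)}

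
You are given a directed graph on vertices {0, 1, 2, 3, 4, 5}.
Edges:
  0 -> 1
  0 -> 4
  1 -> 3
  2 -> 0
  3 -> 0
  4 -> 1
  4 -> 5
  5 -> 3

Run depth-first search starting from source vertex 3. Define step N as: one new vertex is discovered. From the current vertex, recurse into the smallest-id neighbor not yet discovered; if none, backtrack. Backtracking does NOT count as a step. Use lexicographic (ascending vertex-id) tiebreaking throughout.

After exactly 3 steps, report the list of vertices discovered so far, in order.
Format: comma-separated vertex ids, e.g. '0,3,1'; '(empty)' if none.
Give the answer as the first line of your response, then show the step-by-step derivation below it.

3,0,1

step 1: discover 3; path=3; order=3
step 2: discover 0; path=3>0; order=3,0
step 3: discover 1; path=3>0>1; order=3,0,1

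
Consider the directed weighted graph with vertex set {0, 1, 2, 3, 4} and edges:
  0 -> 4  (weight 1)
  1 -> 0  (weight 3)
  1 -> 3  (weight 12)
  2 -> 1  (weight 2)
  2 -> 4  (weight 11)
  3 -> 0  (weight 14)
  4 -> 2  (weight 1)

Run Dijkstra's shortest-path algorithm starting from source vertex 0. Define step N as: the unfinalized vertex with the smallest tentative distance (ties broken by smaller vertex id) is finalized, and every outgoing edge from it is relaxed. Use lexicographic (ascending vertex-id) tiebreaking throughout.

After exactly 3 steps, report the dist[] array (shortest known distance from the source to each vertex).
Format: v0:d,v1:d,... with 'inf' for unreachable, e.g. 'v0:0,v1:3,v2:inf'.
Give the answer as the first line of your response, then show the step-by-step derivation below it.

v0:0,v1:4,v2:2,v3:inf,v4:1

step 1: dist = v0:0,v1:inf,v2:inf,v3:inf,v4:1
step 2: dist = v0:0,v1:inf,v2:2,v3:inf,v4:1
step 3: dist = v0:0,v1:4,v2:2,v3:inf,v4:1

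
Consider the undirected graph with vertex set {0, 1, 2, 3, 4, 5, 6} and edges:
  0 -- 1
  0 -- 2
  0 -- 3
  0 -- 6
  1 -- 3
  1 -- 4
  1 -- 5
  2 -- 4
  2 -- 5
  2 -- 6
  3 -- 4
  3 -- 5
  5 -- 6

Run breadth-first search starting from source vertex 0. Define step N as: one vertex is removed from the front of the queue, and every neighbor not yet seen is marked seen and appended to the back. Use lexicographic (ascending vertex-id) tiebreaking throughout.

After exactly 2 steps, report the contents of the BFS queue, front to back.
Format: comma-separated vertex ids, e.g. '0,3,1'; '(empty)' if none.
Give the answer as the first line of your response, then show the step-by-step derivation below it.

2,3,6,4,5

step 1: dequeue 0; queue=[1,2,3,6]; order=0
step 2: dequeue 1; queue=[2,3,6,4,5]; order=0,1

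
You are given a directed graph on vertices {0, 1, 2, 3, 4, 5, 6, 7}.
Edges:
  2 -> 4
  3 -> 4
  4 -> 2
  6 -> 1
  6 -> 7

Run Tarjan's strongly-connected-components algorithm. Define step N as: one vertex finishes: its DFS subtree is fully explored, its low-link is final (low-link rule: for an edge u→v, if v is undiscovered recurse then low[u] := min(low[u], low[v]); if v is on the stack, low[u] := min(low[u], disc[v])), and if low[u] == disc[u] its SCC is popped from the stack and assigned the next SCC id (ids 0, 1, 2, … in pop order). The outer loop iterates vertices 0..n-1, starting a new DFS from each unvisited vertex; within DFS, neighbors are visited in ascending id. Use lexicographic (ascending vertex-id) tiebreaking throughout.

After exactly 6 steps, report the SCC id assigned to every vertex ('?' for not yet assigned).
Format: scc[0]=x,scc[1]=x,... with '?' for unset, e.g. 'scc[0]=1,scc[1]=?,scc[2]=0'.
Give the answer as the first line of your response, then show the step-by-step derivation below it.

scc[0]=0,scc[1]=1,scc[2]=2,scc[3]=3,scc[4]=2,scc[5]=4,scc[6]=?,scc[7]=?

step 1: low=(low[0]=0,low[1]=?,low[2]=?,low[3]=?,low[4]=?,low[5]=?,low[6]=?,low[7]=?); scc=(scc[0]=0,scc[1]=?,scc[2]=?,scc[3]=?,scc[4]=?,scc[5]=?,scc[6]=?,scc[7]=?)
step 2: low=(low[0]=0,low[1]=1,low[2]=?,low[3]=?,low[4]=?,low[5]=?,low[6]=?,low[7]=?); scc=(scc[0]=0,scc[1]=1,scc[2]=?,scc[3]=?,scc[4]=?,scc[5]=?,scc[6]=?,scc[7]=?)
step 3: low=(low[0]=0,low[1]=1,low[2]=2,low[3]=?,low[4]=2,low[5]=?,low[6]=?,low[7]=?); scc=(scc[0]=0,scc[1]=1,scc[2]=?,scc[3]=?,scc[4]=?,scc[5]=?,scc[6]=?,scc[7]=?)
step 4: low=(low[0]=0,low[1]=1,low[2]=2,low[3]=?,low[4]=2,low[5]=?,low[6]=?,low[7]=?); scc=(scc[0]=0,scc[1]=1,scc[2]=2,scc[3]=?,scc[4]=2,scc[5]=?,scc[6]=?,scc[7]=?)
step 5: low=(low[0]=0,low[1]=1,low[2]=2,low[3]=4,low[4]=2,low[5]=?,low[6]=?,low[7]=?); scc=(scc[0]=0,scc[1]=1,scc[2]=2,scc[3]=3,scc[4]=2,scc[5]=?,scc[6]=?,scc[7]=?)
step 6: low=(low[0]=0,low[1]=1,low[2]=2,low[3]=4,low[4]=2,low[5]=5,low[6]=?,low[7]=?); scc=(scc[0]=0,scc[1]=1,scc[2]=2,scc[3]=3,scc[4]=2,scc[5]=4,scc[6]=?,scc[7]=?)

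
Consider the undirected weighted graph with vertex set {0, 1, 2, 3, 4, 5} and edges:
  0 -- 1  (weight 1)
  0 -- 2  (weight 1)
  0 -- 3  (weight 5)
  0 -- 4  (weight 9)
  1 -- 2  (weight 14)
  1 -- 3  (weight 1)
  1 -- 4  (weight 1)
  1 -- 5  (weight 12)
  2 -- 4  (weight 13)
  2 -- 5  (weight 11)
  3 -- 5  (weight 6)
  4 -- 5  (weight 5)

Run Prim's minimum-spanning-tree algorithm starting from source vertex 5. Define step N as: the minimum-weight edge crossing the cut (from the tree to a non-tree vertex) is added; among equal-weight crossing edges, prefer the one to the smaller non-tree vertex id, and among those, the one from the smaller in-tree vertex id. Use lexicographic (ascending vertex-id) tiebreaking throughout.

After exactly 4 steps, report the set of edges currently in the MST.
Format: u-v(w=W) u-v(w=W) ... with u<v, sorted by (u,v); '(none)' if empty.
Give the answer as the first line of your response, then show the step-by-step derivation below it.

0-1(w=1) 0-2(w=1) 1-4(w=1) 4-5(w=5)

step 1: add edge 4-5 (w=5); MST = {4-5(w=5)}
step 2: add edge 1-4 (w=1); MST = {1-4(w=1) 4-5(w=5)}
step 3: add edge 0-1 (w=1); MST = {0-1(w=1) 1-4(w=1) 4-5(w=5)}
step 4: add edge 0-2 (w=1); MST = {0-1(w=1) 0-2(w=1) 1-4(w=1) 4-5(w=5)}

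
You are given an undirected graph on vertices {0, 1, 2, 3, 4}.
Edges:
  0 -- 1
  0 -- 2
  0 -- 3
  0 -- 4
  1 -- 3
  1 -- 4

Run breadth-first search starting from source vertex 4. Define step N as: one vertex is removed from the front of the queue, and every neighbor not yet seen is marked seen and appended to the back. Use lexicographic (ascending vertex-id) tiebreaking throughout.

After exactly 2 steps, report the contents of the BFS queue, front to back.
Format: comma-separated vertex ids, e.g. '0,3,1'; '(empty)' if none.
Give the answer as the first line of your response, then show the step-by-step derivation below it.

1,2,3

step 1: dequeue 4; queue=[0,1]; order=4
step 2: dequeue 0; queue=[1,2,3]; order=4,0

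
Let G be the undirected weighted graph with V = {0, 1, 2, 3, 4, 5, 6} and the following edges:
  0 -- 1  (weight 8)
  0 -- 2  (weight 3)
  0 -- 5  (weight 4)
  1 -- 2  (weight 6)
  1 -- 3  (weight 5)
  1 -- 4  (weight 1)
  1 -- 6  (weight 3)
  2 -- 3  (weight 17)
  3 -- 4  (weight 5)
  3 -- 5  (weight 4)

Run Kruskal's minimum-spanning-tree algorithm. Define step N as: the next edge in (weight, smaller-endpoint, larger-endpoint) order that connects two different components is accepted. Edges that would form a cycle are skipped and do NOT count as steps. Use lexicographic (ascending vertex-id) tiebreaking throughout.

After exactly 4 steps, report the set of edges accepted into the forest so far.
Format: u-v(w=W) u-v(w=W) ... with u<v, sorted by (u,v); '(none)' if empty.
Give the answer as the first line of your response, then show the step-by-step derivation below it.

0-2(w=3) 0-5(w=4) 1-4(w=1) 1-6(w=3)

step 1: add edge 1-4 (w=1); MST = {1-4(w=1)}
step 2: add edge 0-2 (w=3); MST = {0-2(w=3) 1-4(w=1)}
step 3: add edge 1-6 (w=3); MST = {0-2(w=3) 1-4(w=1) 1-6(w=3)}
step 4: add edge 0-5 (w=4); MST = {0-2(w=3) 0-5(w=4) 1-4(w=1) 1-6(w=3)}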